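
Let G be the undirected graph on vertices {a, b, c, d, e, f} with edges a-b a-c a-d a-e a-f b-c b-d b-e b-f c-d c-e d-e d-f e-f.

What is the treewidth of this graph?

4

A width-4 tree decomposition is:
Bags: B1 = {a, b, c, d, e}  B2 = {a, b, d, e, f}
Tree: B1–B2
Every bag has size at most 5, so the width is 5 − 1 = 4 and tw(G) ≤ 4. On the other hand G contains the 5-clique {a, b, c, d, e}. A clique must lie in a single bag of any decomposition, so no decomposition can have width below 4. Therefore the treewidth is 4.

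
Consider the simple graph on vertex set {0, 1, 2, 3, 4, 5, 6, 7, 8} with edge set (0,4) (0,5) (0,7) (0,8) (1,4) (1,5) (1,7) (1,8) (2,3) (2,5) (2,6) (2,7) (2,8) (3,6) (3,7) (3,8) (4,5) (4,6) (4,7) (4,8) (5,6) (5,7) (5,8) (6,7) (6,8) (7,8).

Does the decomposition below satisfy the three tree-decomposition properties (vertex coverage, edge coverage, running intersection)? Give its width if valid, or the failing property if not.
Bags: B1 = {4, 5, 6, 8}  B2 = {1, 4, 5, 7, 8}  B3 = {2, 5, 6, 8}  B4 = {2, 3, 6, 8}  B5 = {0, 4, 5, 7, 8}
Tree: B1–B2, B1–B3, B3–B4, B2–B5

No — edge (7,6) lies in no bag.

A tree decomposition must satisfy three properties: every vertex lies in some bag; for every edge, both endpoints lie together in some bag; and for every vertex, the bags containing it form a connected subtree. Here edge (7,6) lies in no bag, so the decomposition is invalid.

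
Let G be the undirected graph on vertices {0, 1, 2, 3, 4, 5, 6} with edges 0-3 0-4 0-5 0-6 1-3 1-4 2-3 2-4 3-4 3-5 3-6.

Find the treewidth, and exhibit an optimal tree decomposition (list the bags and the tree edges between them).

Each bag holds 3 vertices, so the decomposition has width 2, which upper-bounds the treewidth. On the other hand G contains the 3-clique {0, 3, 4}. A clique must lie in a single bag of any decomposition, so no decomposition can have width below 2. Hence tw(G) = 2 exactly.

Treewidth 2.
Bags: B1 = {2, 3, 4}  B2 = {0, 3, 4}  B3 = {0, 3, 5}  B4 = {1, 3, 4}  B5 = {0, 3, 6}
Tree: B1–B2, B2–B3, B2–B4, B2–B5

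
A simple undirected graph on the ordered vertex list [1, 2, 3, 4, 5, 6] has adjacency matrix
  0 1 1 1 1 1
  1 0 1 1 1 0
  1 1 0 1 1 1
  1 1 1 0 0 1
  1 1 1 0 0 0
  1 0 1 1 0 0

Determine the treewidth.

A width-3 tree decomposition is:
Bags: B1 = {1, 2, 3, 5}  B2 = {1, 2, 3, 4}  B3 = {1, 3, 4, 6}
Tree: B1–B2, B2–B3
Every bag has size at most 4, so the width is 4 − 1 = 3 and tw(G) ≤ 3. On the other hand G contains the 4-clique {1, 2, 3, 4}. A clique must lie in a single bag of any decomposition, so no decomposition can have width below 3. Therefore the treewidth is 3.

3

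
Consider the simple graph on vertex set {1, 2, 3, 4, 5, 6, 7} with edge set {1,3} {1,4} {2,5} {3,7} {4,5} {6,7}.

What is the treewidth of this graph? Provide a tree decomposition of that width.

Each bag holds 2 vertices, so the decomposition has width 1, which upper-bounds the treewidth. Since G has at least one edge (e.g. 2–5), it is not an edgeless graph, so tw(G) ≥ 1. Therefore the treewidth is 1.

Treewidth 1.
One optimal decomposition is:
Bags: B1 = {2, 5}  B2 = {4, 5}  B3 = {1, 4}  B4 = {1, 3}  B5 = {3, 7}  B6 = {6, 7}
Tree: B1–B2, B2–B3, B3–B4, B4–B5, B5–B6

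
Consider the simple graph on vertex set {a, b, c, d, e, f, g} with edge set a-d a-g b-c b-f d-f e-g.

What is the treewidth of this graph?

A width-1 tree decomposition is:
Bags: B1 = {e, g}  B2 = {a, g}  B3 = {a, d}  B4 = {d, f}  B5 = {b, f}  B6 = {b, c}
Tree: B1–B2, B2–B3, B3–B4, B4–B5, B5–B6
The largest bag has 2 vertices, giving width 1; this decomposition certifies tw(G) ≤ 1. Since G has at least one edge (e.g. e–g), it is not an edgeless graph, so tw(G) ≥ 1. Hence tw(G) = 1 exactly.

1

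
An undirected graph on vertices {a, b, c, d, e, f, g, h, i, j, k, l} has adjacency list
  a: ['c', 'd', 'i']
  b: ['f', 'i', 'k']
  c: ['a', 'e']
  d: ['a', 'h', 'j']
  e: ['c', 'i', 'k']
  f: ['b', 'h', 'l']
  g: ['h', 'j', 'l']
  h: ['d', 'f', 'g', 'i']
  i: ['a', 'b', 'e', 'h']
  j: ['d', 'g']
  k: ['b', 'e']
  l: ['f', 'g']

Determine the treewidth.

3

A width-3 tree decomposition is:
Bags: B1 = {f, g, j, l}  B2 = {f, g, h, j}  B3 = {d, f, h, j}  B4 = {b, d, f, h}  B5 = {b, d, h, i}  B6 = {a, b, d, i}  B7 = {a, b, i, k}  B8 = {a, e, i, k}  B9 = {a, c, e, k}
Tree: B1–B2, B2–B3, B3–B4, B4–B5, B5–B6, B6–B7, B7–B8, B8–B9
Each bag holds 4 vertices, so the decomposition has width 3, which upper-bounds the treewidth. For the lower bound: the 4 vertex sets {g,j,l}, {f}, {h}, {a,b,d,i} are disjoint, each induces a connected subgraph, and every pair is joined by at least one edge of G. Contracting each set to a single vertex therefore yields K_{4} as a minor, and since treewidth is minor-monotone, tw(G) ≥ tw(K_{4}) = 3. Therefore the treewidth is 3.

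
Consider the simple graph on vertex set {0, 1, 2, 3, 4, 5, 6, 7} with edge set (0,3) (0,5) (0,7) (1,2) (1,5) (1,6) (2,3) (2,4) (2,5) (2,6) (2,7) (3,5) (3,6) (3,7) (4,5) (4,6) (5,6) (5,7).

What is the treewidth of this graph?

3

A width-3 tree decomposition is:
Bags: B1 = {1, 2, 5, 6}  B2 = {2, 3, 5, 6}  B3 = {2, 4, 5, 6}  B4 = {2, 3, 5, 7}  B5 = {0, 3, 5, 7}
Tree: B1–B2, B1–B3, B2–B4, B4–B5
Every bag has size at most 4, so the width is 4 − 1 = 3 and tw(G) ≤ 3. Conversely, {0, 3, 5, 7} is a clique of size 4, and the vertices of any clique must share a bag in every tree decomposition; so some bag has ≥ 4 vertices and tw(G) ≥ 3. The upper and lower bounds meet at 3, so that is the treewidth.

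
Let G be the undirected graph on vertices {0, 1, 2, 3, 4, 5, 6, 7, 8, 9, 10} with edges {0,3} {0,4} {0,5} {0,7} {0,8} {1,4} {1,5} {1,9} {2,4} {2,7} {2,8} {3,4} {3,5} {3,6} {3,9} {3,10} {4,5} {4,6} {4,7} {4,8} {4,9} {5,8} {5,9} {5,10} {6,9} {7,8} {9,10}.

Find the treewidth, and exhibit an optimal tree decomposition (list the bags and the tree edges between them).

Every bag has size at most 4, so the width is 4 − 1 = 3 and tw(G) ≤ 3. Conversely, {3, 5, 9, 10} is a clique of size 4, and the vertices of any clique must share a bag in every tree decomposition; so some bag has ≥ 4 vertices and tw(G) ≥ 3. Therefore the treewidth is 3.

Treewidth 3.
One such decomposition:
Bags: B1 = {0, 3, 4, 5}  B2 = {3, 4, 5, 9}  B3 = {1, 4, 5, 9}  B4 = {0, 4, 5, 8}  B5 = {3, 5, 9, 10}  B6 = {0, 4, 7, 8}  B7 = {3, 4, 6, 9}  B8 = {2, 4, 7, 8}
Tree: B1–B2, B2–B3, B1–B4, B2–B5, B4–B6, B2–B7, B6–B8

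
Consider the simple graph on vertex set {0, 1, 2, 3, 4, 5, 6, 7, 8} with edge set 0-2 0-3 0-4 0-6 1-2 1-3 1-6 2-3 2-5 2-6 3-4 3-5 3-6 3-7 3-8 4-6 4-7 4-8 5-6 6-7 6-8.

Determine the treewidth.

3

A width-3 tree decomposition is:
Bags: B1 = {0, 2, 3, 6}  B2 = {0, 3, 4, 6}  B3 = {3, 4, 6, 7}  B4 = {3, 4, 6, 8}  B5 = {2, 3, 5, 6}  B6 = {1, 2, 3, 6}
Tree: B1–B2, B2–B3, B2–B4, B1–B5, B5–B6
Each bag holds 4 vertices, so the decomposition has width 3, which upper-bounds the treewidth. For the lower bound, the 4 vertices {3, 4, 6, 8} are pairwise adjacent, and any tree decomposition puts a clique entirely inside one bag — forcing width ≥ 3. Therefore the treewidth is 3.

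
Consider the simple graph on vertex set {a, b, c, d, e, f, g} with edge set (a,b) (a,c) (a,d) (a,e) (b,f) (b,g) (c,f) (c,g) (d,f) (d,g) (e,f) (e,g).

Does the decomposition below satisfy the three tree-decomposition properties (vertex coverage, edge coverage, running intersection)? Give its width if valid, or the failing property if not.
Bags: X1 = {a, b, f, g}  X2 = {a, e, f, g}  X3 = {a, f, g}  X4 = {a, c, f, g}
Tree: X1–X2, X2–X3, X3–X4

No — vertex d appears in no bag.

A tree decomposition must satisfy three properties: every vertex lies in some bag; for every edge, both endpoints lie together in some bag; and for every vertex, the bags containing it form a connected subtree. Here vertex d appears in no bag, so the decomposition is invalid.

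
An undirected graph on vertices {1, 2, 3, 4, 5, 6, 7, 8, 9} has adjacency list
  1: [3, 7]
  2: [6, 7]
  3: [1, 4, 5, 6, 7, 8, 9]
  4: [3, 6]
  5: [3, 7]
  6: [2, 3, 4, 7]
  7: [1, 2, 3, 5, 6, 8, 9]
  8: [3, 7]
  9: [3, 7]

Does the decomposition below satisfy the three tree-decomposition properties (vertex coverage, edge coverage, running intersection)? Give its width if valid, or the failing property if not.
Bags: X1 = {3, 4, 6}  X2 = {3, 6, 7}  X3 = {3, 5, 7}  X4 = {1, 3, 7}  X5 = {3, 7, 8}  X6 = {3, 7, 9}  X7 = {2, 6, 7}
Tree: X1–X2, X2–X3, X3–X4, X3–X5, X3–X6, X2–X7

Vertex coverage: the bags together contain {1, 2, 3, 4, 5, 6, 7, 8, 9}, the full vertex set. Edge coverage: each edge of G has both endpoints in at least one bag. Running intersection: for every vertex, the bags containing it form a connected subtree. All three properties hold, so this is a valid tree decomposition of width max|bag| − 1 = 2, and hence tw(G) ≤ 2.

Yes; width 2.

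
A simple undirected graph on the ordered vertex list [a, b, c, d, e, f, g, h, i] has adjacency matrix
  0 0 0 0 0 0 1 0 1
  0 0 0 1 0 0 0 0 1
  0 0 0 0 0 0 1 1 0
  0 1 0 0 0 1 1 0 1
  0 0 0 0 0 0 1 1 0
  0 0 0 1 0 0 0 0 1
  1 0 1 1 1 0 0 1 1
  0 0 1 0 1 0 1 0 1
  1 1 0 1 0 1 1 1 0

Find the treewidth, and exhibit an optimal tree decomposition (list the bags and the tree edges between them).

Every bag has size at most 3, so the width is 3 − 1 = 2 and tw(G) ≤ 2. Conversely, {d, g, i} is a clique of size 3, and the vertices of any clique must share a bag in every tree decomposition; so some bag has ≥ 3 vertices and tw(G) ≥ 2. The upper and lower bounds meet at 2, so that is the treewidth.

Treewidth 2.
One optimal decomposition is:
Bags: B1 = {g, h, i}  B2 = {e, g, h}  B3 = {d, g, i}  B4 = {c, g, h}  B5 = {d, f, i}  B6 = {b, d, i}  B7 = {a, g, i}
Tree: B1–B2, B1–B3, B1–B4, B3–B5, B3–B6, B3–B7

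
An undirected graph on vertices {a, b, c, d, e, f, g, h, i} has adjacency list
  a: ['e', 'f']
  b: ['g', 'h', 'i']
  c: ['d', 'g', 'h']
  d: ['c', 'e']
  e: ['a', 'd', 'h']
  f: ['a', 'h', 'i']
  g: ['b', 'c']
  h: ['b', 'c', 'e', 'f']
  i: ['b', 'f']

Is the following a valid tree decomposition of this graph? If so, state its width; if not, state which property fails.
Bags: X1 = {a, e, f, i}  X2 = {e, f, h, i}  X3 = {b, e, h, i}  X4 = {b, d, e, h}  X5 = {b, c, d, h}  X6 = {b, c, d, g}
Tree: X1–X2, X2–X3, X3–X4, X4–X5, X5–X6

Yes; width 3.

Every vertex of G appears in some bag (union = {a, b, c, d, e, f, g, h, i}); every edge is covered by a bag; and for each vertex v the set of bags containing v is connected in the bag tree. The decomposition is therefore valid. The largest bag has 4 vertices, so the width is 3.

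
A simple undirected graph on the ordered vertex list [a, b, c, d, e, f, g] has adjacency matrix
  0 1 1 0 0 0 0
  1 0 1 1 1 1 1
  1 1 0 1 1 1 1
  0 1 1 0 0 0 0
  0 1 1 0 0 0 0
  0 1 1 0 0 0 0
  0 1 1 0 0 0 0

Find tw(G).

A width-2 tree decomposition is:
Bags: B1 = {b, c, e}  B2 = {b, c, d}  B3 = {b, c, g}  B4 = {b, c, f}  B5 = {a, b, c}
Tree: B1–B2, B2–B3, B2–B4, B2–B5
Every bag has size at most 3, so the width is 3 − 1 = 2 and tw(G) ≤ 2. For the lower bound, the 3 vertices {b, c, d} are pairwise adjacent, and any tree decomposition puts a clique entirely inside one bag — forcing width ≥ 2. Hence tw(G) = 2 exactly.

2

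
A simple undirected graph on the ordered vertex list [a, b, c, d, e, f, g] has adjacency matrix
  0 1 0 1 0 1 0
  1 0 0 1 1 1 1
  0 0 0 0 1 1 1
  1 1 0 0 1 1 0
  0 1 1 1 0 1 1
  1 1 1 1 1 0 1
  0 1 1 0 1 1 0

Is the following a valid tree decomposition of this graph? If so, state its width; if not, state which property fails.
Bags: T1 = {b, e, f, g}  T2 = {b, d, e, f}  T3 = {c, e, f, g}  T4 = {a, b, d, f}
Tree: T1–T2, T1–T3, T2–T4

Checking the three conditions: (i) the bags cover all of {a, b, c, d, e, f, g}; (ii) for each edge, some bag contains both endpoints; (iii) the bags containing any fixed vertex form a subtree. All hold, so the decomposition is valid with width 4 − 1 = 3.

Yes; width 3.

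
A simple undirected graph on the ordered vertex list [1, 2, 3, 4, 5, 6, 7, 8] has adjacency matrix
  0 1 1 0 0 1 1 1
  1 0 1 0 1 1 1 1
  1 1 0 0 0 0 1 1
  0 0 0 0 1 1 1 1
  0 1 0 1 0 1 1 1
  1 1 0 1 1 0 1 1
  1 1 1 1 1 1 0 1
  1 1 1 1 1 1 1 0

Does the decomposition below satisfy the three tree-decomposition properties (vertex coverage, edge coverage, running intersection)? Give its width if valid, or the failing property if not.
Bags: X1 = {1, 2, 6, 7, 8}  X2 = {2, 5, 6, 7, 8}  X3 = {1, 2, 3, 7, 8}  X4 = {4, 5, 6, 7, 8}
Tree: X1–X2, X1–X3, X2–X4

Yes; width 4.

Checking the three conditions: (i) the bags cover all of {1, 2, 3, 4, 5, 6, 7, 8}; (ii) for each edge, some bag contains both endpoints; (iii) the bags containing any fixed vertex form a subtree. All hold, so the decomposition is valid with width 5 − 1 = 4.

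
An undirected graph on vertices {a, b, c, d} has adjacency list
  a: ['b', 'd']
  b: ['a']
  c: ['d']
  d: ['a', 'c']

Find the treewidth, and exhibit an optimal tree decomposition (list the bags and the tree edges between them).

Each bag holds 2 vertices, so the decomposition has width 1, which upper-bounds the treewidth. Since G has at least one edge (e.g. a–d), it is not an edgeless graph, so tw(G) ≥ 1. Combining the bounds, tw(G) = 1.

Treewidth 1.
One such decomposition:
Bags: B1 = {a, d}  B2 = {c, d}  B3 = {a, b}
Tree: B1–B2, B1–B3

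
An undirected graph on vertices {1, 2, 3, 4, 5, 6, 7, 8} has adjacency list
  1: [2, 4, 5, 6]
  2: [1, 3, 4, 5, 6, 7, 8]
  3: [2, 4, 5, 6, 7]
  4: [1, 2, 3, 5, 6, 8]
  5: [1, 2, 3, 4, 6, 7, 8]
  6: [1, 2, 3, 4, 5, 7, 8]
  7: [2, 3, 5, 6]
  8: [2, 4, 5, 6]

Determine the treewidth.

A width-4 tree decomposition is:
Bags: B1 = {1, 2, 4, 5, 6}  B2 = {2, 3, 4, 5, 6}  B3 = {2, 3, 5, 6, 7}  B4 = {2, 4, 5, 6, 8}
Tree: B1–B2, B2–B3, B2–B4
Every bag has size at most 5, so the width is 5 − 1 = 4 and tw(G) ≤ 4. On the other hand G contains the 5-clique {2, 4, 5, 6, 8}. A clique must lie in a single bag of any decomposition, so no decomposition can have width below 4. The upper and lower bounds meet at 4, so that is the treewidth.

4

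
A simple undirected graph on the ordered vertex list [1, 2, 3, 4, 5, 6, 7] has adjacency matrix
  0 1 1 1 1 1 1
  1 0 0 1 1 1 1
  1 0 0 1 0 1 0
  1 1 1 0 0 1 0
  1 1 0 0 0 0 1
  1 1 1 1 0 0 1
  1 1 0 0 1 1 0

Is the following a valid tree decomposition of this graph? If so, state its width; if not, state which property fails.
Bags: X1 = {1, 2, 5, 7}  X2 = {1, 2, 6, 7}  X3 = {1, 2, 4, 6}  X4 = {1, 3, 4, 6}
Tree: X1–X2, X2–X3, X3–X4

Yes; width 3.

Every vertex of G appears in some bag (union = {1, 2, 3, 4, 5, 6, 7}); every edge is covered by a bag; and for each vertex v the set of bags containing v is connected in the bag tree. The decomposition is therefore valid. The largest bag has 4 vertices, so the width is 3.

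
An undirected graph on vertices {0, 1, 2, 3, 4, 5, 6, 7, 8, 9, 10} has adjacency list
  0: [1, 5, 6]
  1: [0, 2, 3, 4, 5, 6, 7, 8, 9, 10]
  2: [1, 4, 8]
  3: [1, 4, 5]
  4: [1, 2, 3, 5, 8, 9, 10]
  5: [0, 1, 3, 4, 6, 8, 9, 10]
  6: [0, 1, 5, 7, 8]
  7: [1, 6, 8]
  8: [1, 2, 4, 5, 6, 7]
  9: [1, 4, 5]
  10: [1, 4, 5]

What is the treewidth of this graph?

A width-3 tree decomposition is:
Bags: B1 = {1, 3, 4, 5}  B2 = {1, 4, 5, 8}  B3 = {1, 4, 5, 9}  B4 = {1, 4, 5, 10}  B5 = {1, 5, 6, 8}  B6 = {1, 2, 4, 8}  B7 = {1, 6, 7, 8}  B8 = {0, 1, 5, 6}
Tree: B1–B2, B1–B3, B2–B4, B2–B5, B2–B6, B5–B7, B5–B8
Every bag has size at most 4, so the width is 4 − 1 = 3 and tw(G) ≤ 3. Conversely, {1, 2, 4, 8} is a clique of size 4, and the vertices of any clique must share a bag in every tree decomposition; so some bag has ≥ 4 vertices and tw(G) ≥ 3. Hence tw(G) = 3 exactly.

3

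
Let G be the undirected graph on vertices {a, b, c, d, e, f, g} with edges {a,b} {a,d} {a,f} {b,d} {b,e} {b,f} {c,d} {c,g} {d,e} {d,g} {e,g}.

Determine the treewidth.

2

A width-2 tree decomposition is:
Bags: B1 = {b, d, e}  B2 = {a, b, d}  B3 = {a, b, f}  B4 = {d, e, g}  B5 = {c, d, g}
Tree: B1–B2, B2–B3, B1–B4, B4–B5
The largest bag has 3 vertices, giving width 2; this decomposition certifies tw(G) ≤ 2. Conversely, {d, e, g} is a clique of size 3, and the vertices of any clique must share a bag in every tree decomposition; so some bag has ≥ 3 vertices and tw(G) ≥ 2. Therefore the treewidth is 2.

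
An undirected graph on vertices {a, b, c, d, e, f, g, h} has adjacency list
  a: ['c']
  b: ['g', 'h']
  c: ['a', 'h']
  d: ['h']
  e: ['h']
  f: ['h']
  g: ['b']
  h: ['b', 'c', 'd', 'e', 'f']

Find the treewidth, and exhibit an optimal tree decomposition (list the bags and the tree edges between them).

Treewidth 1.
Bags: B1 = {e, h}  B2 = {f, h}  B3 = {b, h}  B4 = {d, h}  B5 = {c, h}  B6 = {b, g}  B7 = {a, c}
Tree: B1–B2, B2–B3, B3–B4, B4–B5, B3–B6, B5–B7

The largest bag has 2 vertices, giving width 1; this decomposition certifies tw(G) ≤ 1. Since G has at least one edge (e.g. h–e), it is not an edgeless graph, so tw(G) ≥ 1. Combining the bounds, tw(G) = 1.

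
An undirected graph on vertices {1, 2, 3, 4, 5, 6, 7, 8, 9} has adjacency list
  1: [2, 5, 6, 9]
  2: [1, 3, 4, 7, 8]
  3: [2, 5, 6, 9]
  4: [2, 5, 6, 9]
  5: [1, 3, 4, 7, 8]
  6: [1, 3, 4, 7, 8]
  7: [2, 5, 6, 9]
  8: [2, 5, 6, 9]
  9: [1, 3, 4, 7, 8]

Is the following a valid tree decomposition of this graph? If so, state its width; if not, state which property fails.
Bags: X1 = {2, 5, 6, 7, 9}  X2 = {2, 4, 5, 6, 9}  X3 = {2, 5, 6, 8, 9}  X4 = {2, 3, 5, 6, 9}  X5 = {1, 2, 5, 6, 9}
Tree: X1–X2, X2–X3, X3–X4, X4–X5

Every vertex of G appears in some bag (union = {1, 2, 3, 4, 5, 6, 7, 8, 9}); every edge is covered by a bag; and for each vertex v the set of bags containing v is connected in the bag tree. The decomposition is therefore valid. The largest bag has 5 vertices, so the width is 4.

Yes; width 4.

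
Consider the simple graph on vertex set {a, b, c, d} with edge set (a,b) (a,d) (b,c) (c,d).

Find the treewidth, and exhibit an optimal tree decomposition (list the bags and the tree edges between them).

Each bag holds 3 vertices, so the decomposition has width 2, which upper-bounds the treewidth. For the lower bound, G contains the cycle c–b–a–d–c, so G is not a forest; only forests have treewidth ≤ 1, hence tw(G) ≥ 2. Combining the bounds, tw(G) = 2.

Treewidth 2.
Bags: B1 = {a, b, c}  B2 = {a, c, d}
Tree: B1–B2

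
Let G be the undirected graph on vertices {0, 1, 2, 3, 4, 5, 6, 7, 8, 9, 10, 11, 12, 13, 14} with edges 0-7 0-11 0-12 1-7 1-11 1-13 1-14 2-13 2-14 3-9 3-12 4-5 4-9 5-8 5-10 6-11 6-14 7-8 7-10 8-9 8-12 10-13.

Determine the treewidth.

3

A width-3 tree decomposition is:
Bags: B1 = {2, 6, 13, 14}  B2 = {1, 6, 13, 14}  B3 = {1, 6, 11, 13}  B4 = {1, 10, 11, 13}  B5 = {1, 7, 10, 11}  B6 = {0, 7, 10, 11}  B7 = {0, 5, 7, 10}  B8 = {0, 5, 7, 8}  B9 = {0, 5, 8, 12}  B10 = {4, 5, 8, 12}  B11 = {4, 8, 9, 12}  B12 = {3, 4, 9, 12}
Tree: B1–B2, B2–B3, B3–B4, B4–B5, B5–B6, B6–B7, B7–B8, B8–B9, B9–B10, B10–B11, B11–B12
Each bag holds 4 vertices, so the decomposition has width 3, which upper-bounds the treewidth. For the lower bound: the 4 vertex sets {2,6,14}, {13}, {1}, {0,7,10,11} are disjoint, each induces a connected subgraph, and every pair is joined by at least one edge of G. Contracting each set to a single vertex therefore yields K_{4} as a minor, and since treewidth is minor-monotone, tw(G) ≥ tw(K_{4}) = 3. Therefore the treewidth is 3.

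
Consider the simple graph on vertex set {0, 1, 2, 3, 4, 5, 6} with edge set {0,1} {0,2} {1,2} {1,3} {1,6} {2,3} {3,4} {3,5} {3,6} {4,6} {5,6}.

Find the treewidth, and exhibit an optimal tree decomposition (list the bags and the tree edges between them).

Treewidth 2.
One optimal decomposition is:
Bags: B1 = {3, 4, 6}  B2 = {1, 3, 6}  B3 = {1, 2, 3}  B4 = {0, 1, 2}  B5 = {3, 5, 6}
Tree: B1–B2, B2–B3, B3–B4, B1–B5

The largest bag has 3 vertices, giving width 2; this decomposition certifies tw(G) ≤ 2. Conversely, {0, 1, 2} is a clique of size 3, and the vertices of any clique must share a bag in every tree decomposition; so some bag has ≥ 3 vertices and tw(G) ≥ 2. The upper and lower bounds meet at 2, so that is the treewidth.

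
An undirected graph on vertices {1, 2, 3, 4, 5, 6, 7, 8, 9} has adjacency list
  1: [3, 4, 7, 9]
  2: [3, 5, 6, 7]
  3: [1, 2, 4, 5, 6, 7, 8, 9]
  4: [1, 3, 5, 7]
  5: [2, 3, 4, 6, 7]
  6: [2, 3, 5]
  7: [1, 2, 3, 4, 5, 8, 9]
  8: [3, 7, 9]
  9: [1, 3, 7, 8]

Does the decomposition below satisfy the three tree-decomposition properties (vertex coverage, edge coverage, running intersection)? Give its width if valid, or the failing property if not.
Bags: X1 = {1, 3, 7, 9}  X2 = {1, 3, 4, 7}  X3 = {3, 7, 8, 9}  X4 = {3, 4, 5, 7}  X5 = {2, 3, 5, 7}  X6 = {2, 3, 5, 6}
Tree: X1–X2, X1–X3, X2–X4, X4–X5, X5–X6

Yes; width 3.

Checking the three conditions: (i) the bags cover all of {1, 2, 3, 4, 5, 6, 7, 8, 9}; (ii) for each edge, some bag contains both endpoints; (iii) the bags containing any fixed vertex form a subtree. All hold, so the decomposition is valid with width 4 − 1 = 3.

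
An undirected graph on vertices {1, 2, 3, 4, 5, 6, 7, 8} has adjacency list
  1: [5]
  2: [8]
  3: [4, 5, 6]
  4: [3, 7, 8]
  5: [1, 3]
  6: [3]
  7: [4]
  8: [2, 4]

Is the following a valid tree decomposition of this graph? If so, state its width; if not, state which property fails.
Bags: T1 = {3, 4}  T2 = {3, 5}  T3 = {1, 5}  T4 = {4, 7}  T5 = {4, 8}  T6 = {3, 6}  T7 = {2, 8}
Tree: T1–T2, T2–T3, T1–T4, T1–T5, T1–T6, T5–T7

Yes; width 1.

Every vertex of G appears in some bag (union = {1, 2, 3, 4, 5, 6, 7, 8}); every edge is covered by a bag; and for each vertex v the set of bags containing v is connected in the bag tree. The decomposition is therefore valid. The largest bag has 2 vertices, so the width is 1.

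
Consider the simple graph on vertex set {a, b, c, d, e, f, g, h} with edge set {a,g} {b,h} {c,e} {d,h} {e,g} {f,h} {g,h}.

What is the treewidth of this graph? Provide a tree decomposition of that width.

Treewidth 1.
One such decomposition:
Bags: B1 = {d, h}  B2 = {g, h}  B3 = {f, h}  B4 = {b, h}  B5 = {e, g}  B6 = {c, e}  B7 = {a, g}
Tree: B1–B2, B2–B3, B3–B4, B2–B5, B5–B6, B2–B7

Each bag holds 2 vertices, so the decomposition has width 1, which upper-bounds the treewidth. G has an edge, so its treewidth is at least 1. Combining the bounds, tw(G) = 1.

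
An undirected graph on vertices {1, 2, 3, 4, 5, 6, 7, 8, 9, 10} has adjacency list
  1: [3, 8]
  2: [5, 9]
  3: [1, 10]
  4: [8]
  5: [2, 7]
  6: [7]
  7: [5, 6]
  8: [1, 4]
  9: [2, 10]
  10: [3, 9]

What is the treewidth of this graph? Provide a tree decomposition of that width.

Each bag holds 2 vertices, so the decomposition has width 1, which upper-bounds the treewidth. G has an edge, so its treewidth is at least 1. Therefore the treewidth is 1.

Treewidth 1.
One such decomposition:
Bags: B1 = {6, 7}  B2 = {5, 7}  B3 = {2, 5}  B4 = {2, 9}  B5 = {9, 10}  B6 = {3, 10}  B7 = {1, 3}  B8 = {1, 8}  B9 = {4, 8}
Tree: B1–B2, B2–B3, B3–B4, B4–B5, B5–B6, B6–B7, B7–B8, B8–B9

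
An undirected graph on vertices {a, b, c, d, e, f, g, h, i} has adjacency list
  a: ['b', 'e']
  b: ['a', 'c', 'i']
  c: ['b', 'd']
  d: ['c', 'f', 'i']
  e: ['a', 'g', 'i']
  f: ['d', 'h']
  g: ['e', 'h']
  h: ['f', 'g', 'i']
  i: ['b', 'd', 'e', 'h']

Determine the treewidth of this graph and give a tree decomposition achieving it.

Treewidth 3.
Bags: B1 = {a, b, e, g}  B2 = {b, e, g, i}  B3 = {b, g, h, i}  B4 = {b, c, h, i}  B5 = {c, d, h, i}  B6 = {c, d, f, h}
Tree: B1–B2, B2–B3, B3–B4, B4–B5, B5–B6

Every bag has size at most 4, so the width is 4 − 1 = 3 and tw(G) ≤ 3. For the lower bound: the 4 vertex sets {a,e,g}, {b}, {i}, {c,d,f,h} are disjoint, each induces a connected subgraph, and every pair is joined by at least one edge of G. Contracting each set to a single vertex therefore yields K_{4} as a minor, and since treewidth is minor-monotone, tw(G) ≥ tw(K_{4}) = 3. The upper and lower bounds meet at 3, so that is the treewidth.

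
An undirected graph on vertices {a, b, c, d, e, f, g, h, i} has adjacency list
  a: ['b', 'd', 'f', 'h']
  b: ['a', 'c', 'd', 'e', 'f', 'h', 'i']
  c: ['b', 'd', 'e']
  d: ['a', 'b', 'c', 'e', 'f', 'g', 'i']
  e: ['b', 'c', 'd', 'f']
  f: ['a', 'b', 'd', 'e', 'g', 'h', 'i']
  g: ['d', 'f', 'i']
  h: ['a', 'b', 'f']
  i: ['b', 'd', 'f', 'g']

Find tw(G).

3

A width-3 tree decomposition is:
Bags: B1 = {a, b, d, f}  B2 = {b, d, e, f}  B3 = {a, b, f, h}  B4 = {b, c, d, e}  B5 = {b, d, f, i}  B6 = {d, f, g, i}
Tree: B1–B2, B1–B3, B2–B4, B2–B5, B5–B6
Every bag has size at most 4, so the width is 4 − 1 = 3 and tw(G) ≤ 3. For the lower bound, the 4 vertices {b, c, d, e} are pairwise adjacent, and any tree decomposition puts a clique entirely inside one bag — forcing width ≥ 3. The upper and lower bounds meet at 3, so that is the treewidth.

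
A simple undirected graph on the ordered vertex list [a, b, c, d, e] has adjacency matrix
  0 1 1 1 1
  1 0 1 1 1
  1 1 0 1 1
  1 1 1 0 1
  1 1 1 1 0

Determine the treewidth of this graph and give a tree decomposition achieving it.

With just one bag of size 5, the width is 5 − 1 = 4, so tw(G) ≤ 4. Conversely, {a, b, c, d, e} is a clique of size 5, and the vertices of any clique must share a bag in every tree decomposition; so some bag has ≥ 5 vertices and tw(G) ≥ 4. Hence tw(G) = 4 exactly.

Treewidth 4.
One optimal decomposition is:
Bags: B1 = {a, b, c, d, e}
Tree: (single bag)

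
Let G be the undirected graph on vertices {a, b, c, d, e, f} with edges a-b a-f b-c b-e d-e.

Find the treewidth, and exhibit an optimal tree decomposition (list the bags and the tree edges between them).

Each bag holds 2 vertices, so the decomposition has width 1, which upper-bounds the treewidth. Any graph with an edge has treewidth ≥ 1, and G has the edge f–a. Therefore the treewidth is 1.

Treewidth 1.
Bags: B1 = {a, f}  B2 = {a, b}  B3 = {b, e}  B4 = {d, e}  B5 = {b, c}
Tree: B1–B2, B2–B3, B3–B4, B3–B5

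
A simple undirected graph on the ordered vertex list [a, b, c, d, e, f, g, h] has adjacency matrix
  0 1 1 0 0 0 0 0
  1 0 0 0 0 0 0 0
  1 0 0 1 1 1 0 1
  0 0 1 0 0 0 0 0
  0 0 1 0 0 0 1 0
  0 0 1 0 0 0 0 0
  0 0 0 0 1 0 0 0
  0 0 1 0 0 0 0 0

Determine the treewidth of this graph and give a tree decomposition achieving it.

Each bag holds 2 vertices, so the decomposition has width 1, which upper-bounds the treewidth. Since G has at least one edge (e.g. d–c), it is not an edgeless graph, so tw(G) ≥ 1. Therefore the treewidth is 1.

Treewidth 1.
One optimal decomposition is:
Bags: B1 = {c, d}  B2 = {c, h}  B3 = {c, f}  B4 = {a, c}  B5 = {c, e}  B6 = {e, g}  B7 = {a, b}
Tree: B1–B2, B2–B3, B1–B4, B4–B5, B5–B6, B4–B7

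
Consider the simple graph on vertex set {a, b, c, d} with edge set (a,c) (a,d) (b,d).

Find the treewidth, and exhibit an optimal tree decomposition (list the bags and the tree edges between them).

Treewidth 1.
One such decomposition:
Bags: B1 = {a, c}  B2 = {a, d}  B3 = {b, d}
Tree: B1–B2, B2–B3

Each bag holds 2 vertices, so the decomposition has width 1, which upper-bounds the treewidth. G has an edge, so its treewidth is at least 1. The upper and lower bounds meet at 1, so that is the treewidth.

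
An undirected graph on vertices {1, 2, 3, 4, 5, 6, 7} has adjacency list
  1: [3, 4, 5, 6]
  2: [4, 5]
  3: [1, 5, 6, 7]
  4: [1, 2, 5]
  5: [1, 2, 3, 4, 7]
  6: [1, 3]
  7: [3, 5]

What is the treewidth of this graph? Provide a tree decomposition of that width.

Each bag holds 3 vertices, so the decomposition has width 2, which upper-bounds the treewidth. Conversely, {1, 3, 5} is a clique of size 3, and the vertices of any clique must share a bag in every tree decomposition; so some bag has ≥ 3 vertices and tw(G) ≥ 2. Combining the bounds, tw(G) = 2.

Treewidth 2.
One such decomposition:
Bags: B1 = {1, 3, 5}  B2 = {1, 3, 6}  B3 = {1, 4, 5}  B4 = {3, 5, 7}  B5 = {2, 4, 5}
Tree: B1–B2, B1–B3, B1–B4, B3–B5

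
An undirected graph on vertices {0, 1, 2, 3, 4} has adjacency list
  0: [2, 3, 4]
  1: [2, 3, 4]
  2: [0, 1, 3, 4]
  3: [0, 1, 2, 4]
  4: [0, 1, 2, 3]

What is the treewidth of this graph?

A width-3 tree decomposition is:
Bags: B1 = {1, 2, 3, 4}  B2 = {0, 2, 3, 4}
Tree: B1–B2
Every bag has size at most 4, so the width is 4 − 1 = 3 and tw(G) ≤ 3. On the other hand G contains the 4-clique {0, 2, 3, 4}. A clique must lie in a single bag of any decomposition, so no decomposition can have width below 3. The upper and lower bounds meet at 3, so that is the treewidth.

3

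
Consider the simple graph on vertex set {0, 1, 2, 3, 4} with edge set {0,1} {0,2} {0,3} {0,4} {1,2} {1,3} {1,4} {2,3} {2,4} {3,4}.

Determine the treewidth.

4

A width-4 tree decomposition is:
Bags: B1 = {0, 1, 2, 3, 4}
Tree: (single bag)
With just one bag of size 5, the width is 5 − 1 = 4, so tw(G) ≤ 4. On the other hand G contains the 5-clique {0, 1, 2, 3, 4}. A clique must lie in a single bag of any decomposition, so no decomposition can have width below 4. Hence tw(G) = 4 exactly.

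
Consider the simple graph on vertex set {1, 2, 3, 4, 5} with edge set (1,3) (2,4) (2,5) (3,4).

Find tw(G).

1

A width-1 tree decomposition is:
Bags: B1 = {1, 3}  B2 = {3, 4}  B3 = {2, 4}  B4 = {2, 5}
Tree: B1–B2, B2–B3, B3–B4
Each bag holds 2 vertices, so the decomposition has width 1, which upper-bounds the treewidth. G has an edge, so its treewidth is at least 1. The upper and lower bounds meet at 1, so that is the treewidth.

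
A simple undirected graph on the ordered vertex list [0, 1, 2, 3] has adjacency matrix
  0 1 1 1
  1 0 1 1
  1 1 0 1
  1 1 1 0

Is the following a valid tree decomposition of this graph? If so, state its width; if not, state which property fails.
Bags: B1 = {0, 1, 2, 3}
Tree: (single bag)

Yes; width 3.

Vertex coverage: the bags together contain {0, 1, 2, 3}, the full vertex set. Edge coverage: each edge of G has both endpoints in at least one bag. Running intersection: for every vertex, the bags containing it form a connected subtree. All three properties hold, so this is a valid tree decomposition of width max|bag| − 1 = 3, and hence tw(G) ≤ 3.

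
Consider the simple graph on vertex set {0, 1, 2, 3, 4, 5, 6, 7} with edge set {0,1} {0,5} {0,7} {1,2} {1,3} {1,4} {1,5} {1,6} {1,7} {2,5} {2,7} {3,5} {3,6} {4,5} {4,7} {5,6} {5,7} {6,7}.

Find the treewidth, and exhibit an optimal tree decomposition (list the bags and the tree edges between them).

Treewidth 3.
One such decomposition:
Bags: B1 = {1, 5, 6, 7}  B2 = {1, 4, 5, 7}  B3 = {1, 2, 5, 7}  B4 = {1, 3, 5, 6}  B5 = {0, 1, 5, 7}
Tree: B1–B2, B1–B3, B1–B4, B2–B5

Every bag has size at most 4, so the width is 4 − 1 = 3 and tw(G) ≤ 3. Conversely, {1, 3, 5, 6} is a clique of size 4, and the vertices of any clique must share a bag in every tree decomposition; so some bag has ≥ 4 vertices and tw(G) ≥ 3. Combining the bounds, tw(G) = 3.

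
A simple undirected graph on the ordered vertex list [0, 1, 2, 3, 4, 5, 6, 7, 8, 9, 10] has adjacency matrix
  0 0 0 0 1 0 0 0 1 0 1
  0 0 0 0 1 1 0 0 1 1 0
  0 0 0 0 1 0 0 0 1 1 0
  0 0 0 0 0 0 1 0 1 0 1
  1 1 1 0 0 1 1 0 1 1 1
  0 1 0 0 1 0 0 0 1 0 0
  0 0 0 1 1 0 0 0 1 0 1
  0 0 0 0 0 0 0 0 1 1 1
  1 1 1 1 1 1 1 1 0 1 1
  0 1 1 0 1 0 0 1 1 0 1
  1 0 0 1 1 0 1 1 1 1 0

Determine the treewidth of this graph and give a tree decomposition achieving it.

The largest bag has 4 vertices, giving width 3; this decomposition certifies tw(G) ≤ 3. For the lower bound, the 4 vertices {3, 6, 8, 10} are pairwise adjacent, and any tree decomposition puts a clique entirely inside one bag — forcing width ≥ 3. Hence tw(G) = 3 exactly.

Treewidth 3.
One such decomposition:
Bags: B1 = {3, 6, 8, 10}  B2 = {4, 6, 8, 10}  B3 = {4, 8, 9, 10}  B4 = {2, 4, 8, 9}  B5 = {1, 4, 8, 9}  B6 = {7, 8, 9, 10}  B7 = {0, 4, 8, 10}  B8 = {1, 4, 5, 8}
Tree: B1–B2, B2–B3, B3–B4, B3–B5, B3–B6, B3–B7, B5–B8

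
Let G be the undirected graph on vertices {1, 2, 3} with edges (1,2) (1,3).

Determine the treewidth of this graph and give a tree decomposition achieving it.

Each bag holds 2 vertices, so the decomposition has width 1, which upper-bounds the treewidth. Since G has at least one edge (e.g. 3–1), it is not an edgeless graph, so tw(G) ≥ 1. Therefore the treewidth is 1.

Treewidth 1.
Bags: B1 = {1, 3}  B2 = {1, 2}
Tree: B1–B2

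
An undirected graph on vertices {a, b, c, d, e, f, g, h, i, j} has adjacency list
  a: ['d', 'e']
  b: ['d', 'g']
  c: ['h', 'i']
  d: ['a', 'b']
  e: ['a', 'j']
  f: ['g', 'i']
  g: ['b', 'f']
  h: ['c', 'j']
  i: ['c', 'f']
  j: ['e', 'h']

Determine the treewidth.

2

A width-2 tree decomposition is:
Bags: B1 = {a, d, e}  B2 = {d, e, j}  B3 = {d, h, j}  B4 = {c, d, h}  B5 = {c, d, i}  B6 = {d, f, i}  B7 = {d, f, g}  B8 = {b, d, g}
Tree: B1–B2, B2–B3, B3–B4, B4–B5, B5–B6, B6–B7, B7–B8
Every bag has size at most 3, so the width is 3 − 1 = 2 and tw(G) ≤ 2. The edges d–a–e–j–h–c–i–f–g–b–d form a cycle, so G is not a tree and its treewidth is at least 2. Therefore the treewidth is 2.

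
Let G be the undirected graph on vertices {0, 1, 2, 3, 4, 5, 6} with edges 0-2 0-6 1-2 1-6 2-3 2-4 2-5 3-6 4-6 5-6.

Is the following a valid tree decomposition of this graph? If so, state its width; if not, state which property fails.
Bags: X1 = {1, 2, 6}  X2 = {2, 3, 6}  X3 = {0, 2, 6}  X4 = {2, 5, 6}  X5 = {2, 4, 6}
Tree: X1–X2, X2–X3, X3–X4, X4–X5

Yes; width 2.

Checking the three conditions: (i) the bags cover all of {0, 1, 2, 3, 4, 5, 6}; (ii) for each edge, some bag contains both endpoints; (iii) the bags containing any fixed vertex form a subtree. All hold, so the decomposition is valid with width 3 − 1 = 2.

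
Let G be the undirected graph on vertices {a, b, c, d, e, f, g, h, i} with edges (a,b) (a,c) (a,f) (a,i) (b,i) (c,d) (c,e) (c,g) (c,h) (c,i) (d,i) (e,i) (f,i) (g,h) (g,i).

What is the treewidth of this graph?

2

A width-2 tree decomposition is:
Bags: B1 = {c, g, h}  B2 = {c, g, i}  B3 = {c, d, i}  B4 = {a, c, i}  B5 = {a, b, i}  B6 = {c, e, i}  B7 = {a, f, i}
Tree: B1–B2, B2–B3, B2–B4, B4–B5, B2–B6, B4–B7
Every bag has size at most 3, so the width is 3 − 1 = 2 and tw(G) ≤ 2. For the lower bound, the 3 vertices {c, g, h} are pairwise adjacent, and any tree decomposition puts a clique entirely inside one bag — forcing width ≥ 2. Therefore the treewidth is 2.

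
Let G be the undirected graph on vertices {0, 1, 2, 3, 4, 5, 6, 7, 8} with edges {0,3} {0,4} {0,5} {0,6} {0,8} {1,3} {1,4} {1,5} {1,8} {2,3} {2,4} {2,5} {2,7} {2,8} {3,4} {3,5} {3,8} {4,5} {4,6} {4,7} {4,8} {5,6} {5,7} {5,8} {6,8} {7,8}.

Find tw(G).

A width-4 tree decomposition is:
Bags: B1 = {2, 3, 4, 5, 8}  B2 = {2, 4, 5, 7, 8}  B3 = {0, 3, 4, 5, 8}  B4 = {0, 4, 5, 6, 8}  B5 = {1, 3, 4, 5, 8}
Tree: B1–B2, B1–B3, B3–B4, B3–B5
The largest bag has 5 vertices, giving width 4; this decomposition certifies tw(G) ≤ 4. Conversely, {0, 3, 4, 5, 8} is a clique of size 5, and the vertices of any clique must share a bag in every tree decomposition; so some bag has ≥ 5 vertices and tw(G) ≥ 4. Therefore the treewidth is 4.

4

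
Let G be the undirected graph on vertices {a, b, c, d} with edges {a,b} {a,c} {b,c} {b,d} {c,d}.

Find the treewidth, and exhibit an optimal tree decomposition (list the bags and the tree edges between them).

Every bag has size at most 3, so the width is 3 − 1 = 2 and tw(G) ≤ 2. For the lower bound, the 3 vertices {b, c, d} are pairwise adjacent, and any tree decomposition puts a clique entirely inside one bag — forcing width ≥ 2. Hence tw(G) = 2 exactly.

Treewidth 2.
Bags: B1 = {b, c, d}  B2 = {a, b, c}
Tree: B1–B2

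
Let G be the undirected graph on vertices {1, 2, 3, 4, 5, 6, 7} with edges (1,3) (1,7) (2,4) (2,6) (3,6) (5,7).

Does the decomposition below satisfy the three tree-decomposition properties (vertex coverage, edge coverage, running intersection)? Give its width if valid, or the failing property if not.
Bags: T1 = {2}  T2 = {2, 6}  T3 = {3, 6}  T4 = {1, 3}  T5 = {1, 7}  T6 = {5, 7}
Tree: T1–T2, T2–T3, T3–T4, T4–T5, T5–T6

A tree decomposition must satisfy three properties: every vertex lies in some bag; for every edge, both endpoints lie together in some bag; and for every vertex, the bags containing it form a connected subtree. Here vertex 4 appears in no bag, so the decomposition is invalid.

No — vertex 4 appears in no bag.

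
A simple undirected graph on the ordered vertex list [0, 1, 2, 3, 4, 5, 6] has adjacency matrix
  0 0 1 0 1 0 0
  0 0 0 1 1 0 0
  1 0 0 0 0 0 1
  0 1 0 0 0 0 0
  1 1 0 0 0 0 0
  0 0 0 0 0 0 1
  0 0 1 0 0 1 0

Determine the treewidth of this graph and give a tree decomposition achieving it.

Treewidth 1.
One such decomposition:
Bags: B1 = {1, 3}  B2 = {1, 4}  B3 = {0, 4}  B4 = {0, 2}  B5 = {2, 6}  B6 = {5, 6}
Tree: B1–B2, B2–B3, B3–B4, B4–B5, B5–B6

Every bag has size at most 2, so the width is 2 − 1 = 1 and tw(G) ≤ 1. Any graph with an edge has treewidth ≥ 1, and G has the edge 3–1. Combining the bounds, tw(G) = 1.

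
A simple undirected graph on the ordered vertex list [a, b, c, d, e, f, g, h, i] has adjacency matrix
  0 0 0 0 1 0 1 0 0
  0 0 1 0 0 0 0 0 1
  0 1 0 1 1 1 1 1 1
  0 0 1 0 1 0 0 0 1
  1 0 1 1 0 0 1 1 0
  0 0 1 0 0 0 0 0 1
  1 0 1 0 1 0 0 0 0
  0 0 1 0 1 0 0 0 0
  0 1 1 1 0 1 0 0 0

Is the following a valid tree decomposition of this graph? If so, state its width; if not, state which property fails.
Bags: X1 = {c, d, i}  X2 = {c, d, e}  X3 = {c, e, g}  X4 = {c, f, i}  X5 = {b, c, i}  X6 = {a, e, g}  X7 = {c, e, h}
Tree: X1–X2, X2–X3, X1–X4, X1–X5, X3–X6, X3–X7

Every vertex of G appears in some bag (union = {a, b, c, d, e, f, g, h, i}); every edge is covered by a bag; and for each vertex v the set of bags containing v is connected in the bag tree. The decomposition is therefore valid. The largest bag has 3 vertices, so the width is 2.

Yes; width 2.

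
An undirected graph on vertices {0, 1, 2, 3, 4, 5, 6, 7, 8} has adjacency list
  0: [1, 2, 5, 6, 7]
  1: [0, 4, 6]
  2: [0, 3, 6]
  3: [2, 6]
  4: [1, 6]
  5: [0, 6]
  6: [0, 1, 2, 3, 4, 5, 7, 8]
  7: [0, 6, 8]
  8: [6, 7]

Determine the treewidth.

A width-2 tree decomposition is:
Bags: B1 = {0, 6, 7}  B2 = {6, 7, 8}  B3 = {0, 1, 6}  B4 = {0, 2, 6}  B5 = {1, 4, 6}  B6 = {2, 3, 6}  B7 = {0, 5, 6}
Tree: B1–B2, B1–B3, B3–B4, B3–B5, B4–B6, B3–B7
Every bag has size at most 3, so the width is 3 − 1 = 2 and tw(G) ≤ 2. On the other hand G contains the 3-clique {0, 1, 6}. A clique must lie in a single bag of any decomposition, so no decomposition can have width below 2. Therefore the treewidth is 2.

2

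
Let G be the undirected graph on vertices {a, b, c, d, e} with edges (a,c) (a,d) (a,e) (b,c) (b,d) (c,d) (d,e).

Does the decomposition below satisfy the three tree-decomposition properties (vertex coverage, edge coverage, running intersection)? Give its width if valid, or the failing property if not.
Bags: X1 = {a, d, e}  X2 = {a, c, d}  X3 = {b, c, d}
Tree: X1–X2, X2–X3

Checking the three conditions: (i) the bags cover all of {a, b, c, d, e}; (ii) for each edge, some bag contains both endpoints; (iii) the bags containing any fixed vertex form a subtree. All hold, so the decomposition is valid with width 3 − 1 = 2.

Yes; width 2.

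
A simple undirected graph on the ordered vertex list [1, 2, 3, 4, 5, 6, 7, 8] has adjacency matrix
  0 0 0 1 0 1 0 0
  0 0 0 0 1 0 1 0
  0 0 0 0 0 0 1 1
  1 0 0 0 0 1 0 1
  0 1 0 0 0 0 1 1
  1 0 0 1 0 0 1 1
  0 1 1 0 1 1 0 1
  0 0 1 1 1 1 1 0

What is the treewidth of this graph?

A width-2 tree decomposition is:
Bags: B1 = {5, 7, 8}  B2 = {6, 7, 8}  B3 = {4, 6, 8}  B4 = {2, 5, 7}  B5 = {3, 7, 8}  B6 = {1, 4, 6}
Tree: B1–B2, B2–B3, B1–B4, B2–B5, B3–B6
Every bag has size at most 3, so the width is 3 − 1 = 2 and tw(G) ≤ 2. On the other hand G contains the 3-clique {1, 4, 6}. A clique must lie in a single bag of any decomposition, so no decomposition can have width below 2. Hence tw(G) = 2 exactly.

2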